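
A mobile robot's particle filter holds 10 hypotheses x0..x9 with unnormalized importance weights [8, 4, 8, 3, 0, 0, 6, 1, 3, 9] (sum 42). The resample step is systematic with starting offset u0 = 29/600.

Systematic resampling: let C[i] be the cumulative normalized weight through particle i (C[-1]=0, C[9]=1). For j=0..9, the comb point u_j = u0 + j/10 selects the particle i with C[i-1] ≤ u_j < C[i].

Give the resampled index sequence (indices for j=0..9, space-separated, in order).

0 0 1 2 2 6 6 8 9 9

C = [4/21, 2/7, 10/21, 23/42, 23/42, 23/42, 29/42, 5/7, 11/14, 1]
j=0: u_0=29/600 ∈ [0, 4/21) → index 0
j=1: u_1=89/600 ∈ [0, 4/21) → index 0
j=2: u_2=149/600 ∈ [4/21, 2/7) → index 1
j=3: u_3=209/600 ∈ [2/7, 10/21) → index 2
j=4: u_4=269/600 ∈ [2/7, 10/21) → index 2
j=5: u_5=329/600 ∈ [23/42, 29/42) → index 6
j=6: u_6=389/600 ∈ [23/42, 29/42) → index 6
j=7: u_7=449/600 ∈ [5/7, 11/14) → index 8
j=8: u_8=509/600 ∈ [11/14, 1) → index 9
j=9: u_9=569/600 ∈ [11/14, 1) → index 9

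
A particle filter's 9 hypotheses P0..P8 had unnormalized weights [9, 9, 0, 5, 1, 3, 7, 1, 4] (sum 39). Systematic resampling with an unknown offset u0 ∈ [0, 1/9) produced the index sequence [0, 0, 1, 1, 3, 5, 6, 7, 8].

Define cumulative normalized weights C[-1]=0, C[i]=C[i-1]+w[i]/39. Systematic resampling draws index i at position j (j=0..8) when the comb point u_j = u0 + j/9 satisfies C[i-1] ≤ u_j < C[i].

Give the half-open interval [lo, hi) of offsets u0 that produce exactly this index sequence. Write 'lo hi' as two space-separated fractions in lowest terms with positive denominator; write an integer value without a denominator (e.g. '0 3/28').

C = [3/13, 6/13, 6/13, 23/39, 8/13, 9/13, 34/39, 35/39, 1]
j=0 picked index 0: u0 ∈ [0, 3/13)
j=1 picked index 0: u0 ∈ [-1/9, 14/117)
j=2 picked index 1: u0 ∈ [1/117, 28/117)
j=3 picked index 1: u0 ∈ [-4/39, 5/39)
j=4 picked index 3: u0 ∈ [2/117, 17/117)
j=5 picked index 5: u0 ∈ [7/117, 16/117)
j=6 picked index 6: u0 ∈ [1/39, 8/39)
j=7 picked index 7: u0 ∈ [11/117, 14/117)
j=8 picked index 8: u0 ∈ [1/117, 1/9)
intersection: [11/117, 1/9)

11/117 1/9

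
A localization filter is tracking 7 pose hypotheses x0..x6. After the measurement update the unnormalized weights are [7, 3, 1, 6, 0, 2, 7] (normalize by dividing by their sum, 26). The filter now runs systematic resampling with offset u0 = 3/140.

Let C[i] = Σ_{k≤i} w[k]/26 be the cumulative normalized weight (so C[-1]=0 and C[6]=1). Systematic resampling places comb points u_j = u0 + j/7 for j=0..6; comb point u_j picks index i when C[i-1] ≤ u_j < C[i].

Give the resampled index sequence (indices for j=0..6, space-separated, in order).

0 0 1 3 3 6 6

C = [7/26, 5/13, 11/26, 17/26, 17/26, 19/26, 1]
j=0: u_0=3/140 ∈ [0, 7/26) → index 0
j=1: u_1=23/140 ∈ [0, 7/26) → index 0
j=2: u_2=43/140 ∈ [7/26, 5/13) → index 1
j=3: u_3=9/20 ∈ [11/26, 17/26) → index 3
j=4: u_4=83/140 ∈ [11/26, 17/26) → index 3
j=5: u_5=103/140 ∈ [19/26, 1) → index 6
j=6: u_6=123/140 ∈ [19/26, 1) → index 6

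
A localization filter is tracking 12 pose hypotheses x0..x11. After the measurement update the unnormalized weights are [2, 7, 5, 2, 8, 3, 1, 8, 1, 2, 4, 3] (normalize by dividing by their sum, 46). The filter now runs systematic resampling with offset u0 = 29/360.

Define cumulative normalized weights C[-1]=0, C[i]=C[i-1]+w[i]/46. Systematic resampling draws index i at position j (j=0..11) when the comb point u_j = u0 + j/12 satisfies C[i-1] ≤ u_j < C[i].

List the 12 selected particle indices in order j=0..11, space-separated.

1 1 2 3 4 4 5 7 7 9 10 11

C = [1/23, 9/46, 7/23, 8/23, 12/23, 27/46, 14/23, 18/23, 37/46, 39/46, 43/46, 1]
j=0: u_0=29/360 ∈ [1/23, 9/46) → index 1
j=1: u_1=59/360 ∈ [1/23, 9/46) → index 1
j=2: u_2=89/360 ∈ [9/46, 7/23) → index 2
j=3: u_3=119/360 ∈ [7/23, 8/23) → index 3
j=4: u_4=149/360 ∈ [8/23, 12/23) → index 4
j=5: u_5=179/360 ∈ [8/23, 12/23) → index 4
j=6: u_6=209/360 ∈ [12/23, 27/46) → index 5
j=7: u_7=239/360 ∈ [14/23, 18/23) → index 7
j=8: u_8=269/360 ∈ [14/23, 18/23) → index 7
j=9: u_9=299/360 ∈ [37/46, 39/46) → index 9
j=10: u_10=329/360 ∈ [39/46, 43/46) → index 10
j=11: u_11=359/360 ∈ [43/46, 1) → index 11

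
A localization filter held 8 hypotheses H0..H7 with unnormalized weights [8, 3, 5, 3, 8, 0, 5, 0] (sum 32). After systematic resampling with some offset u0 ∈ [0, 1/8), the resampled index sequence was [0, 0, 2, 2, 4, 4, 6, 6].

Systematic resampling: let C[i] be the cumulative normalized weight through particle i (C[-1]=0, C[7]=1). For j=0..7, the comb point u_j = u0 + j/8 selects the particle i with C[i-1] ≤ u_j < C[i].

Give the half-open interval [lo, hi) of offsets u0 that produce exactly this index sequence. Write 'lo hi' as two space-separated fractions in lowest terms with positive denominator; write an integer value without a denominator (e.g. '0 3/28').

C = [1/4, 11/32, 1/2, 19/32, 27/32, 27/32, 1, 1]
j=0 picked index 0: u0 ∈ [0, 1/4)
j=1 picked index 0: u0 ∈ [-1/8, 1/8)
j=2 picked index 2: u0 ∈ [3/32, 1/4)
j=3 picked index 2: u0 ∈ [-1/32, 1/8)
j=4 picked index 4: u0 ∈ [3/32, 11/32)
j=5 picked index 4: u0 ∈ [-1/32, 7/32)
j=6 picked index 6: u0 ∈ [3/32, 1/4)
j=7 picked index 6: u0 ∈ [-1/32, 1/8)
intersection: [3/32, 1/8)

3/32 1/8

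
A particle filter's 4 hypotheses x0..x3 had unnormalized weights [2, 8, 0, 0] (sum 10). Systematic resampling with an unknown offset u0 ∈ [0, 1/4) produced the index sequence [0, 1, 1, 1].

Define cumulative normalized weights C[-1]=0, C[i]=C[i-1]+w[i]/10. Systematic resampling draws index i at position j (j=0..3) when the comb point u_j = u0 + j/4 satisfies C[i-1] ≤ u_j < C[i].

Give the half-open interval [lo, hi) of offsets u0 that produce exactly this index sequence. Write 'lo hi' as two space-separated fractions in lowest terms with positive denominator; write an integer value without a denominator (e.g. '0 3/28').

C = [1/5, 1, 1, 1]
j=0 picked index 0: u0 ∈ [0, 1/5)
j=1 picked index 1: u0 ∈ [-1/20, 3/4)
j=2 picked index 1: u0 ∈ [-3/10, 1/2)
j=3 picked index 1: u0 ∈ [-11/20, 1/4)
intersection: [0, 1/5)

0 1/5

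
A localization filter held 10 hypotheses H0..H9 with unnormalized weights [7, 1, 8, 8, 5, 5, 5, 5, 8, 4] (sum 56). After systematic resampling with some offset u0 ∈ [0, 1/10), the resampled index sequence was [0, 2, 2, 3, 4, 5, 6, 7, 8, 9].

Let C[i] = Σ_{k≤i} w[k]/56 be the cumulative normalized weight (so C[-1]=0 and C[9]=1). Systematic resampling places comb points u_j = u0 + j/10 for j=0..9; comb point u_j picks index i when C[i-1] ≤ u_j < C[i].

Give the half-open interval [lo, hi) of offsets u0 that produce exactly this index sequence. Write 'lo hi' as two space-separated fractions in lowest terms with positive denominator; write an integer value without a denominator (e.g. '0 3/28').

C = [1/8, 1/7, 2/7, 3/7, 29/56, 17/28, 39/56, 11/14, 13/14, 1]
j=0 picked index 0: u0 ∈ [0, 1/8)
j=1 picked index 2: u0 ∈ [3/70, 13/70)
j=2 picked index 2: u0 ∈ [-2/35, 3/35)
j=3 picked index 3: u0 ∈ [-1/70, 9/70)
j=4 picked index 4: u0 ∈ [1/35, 33/280)
j=5 picked index 5: u0 ∈ [1/56, 3/28)
j=6 picked index 6: u0 ∈ [1/140, 27/280)
j=7 picked index 7: u0 ∈ [-1/280, 3/35)
j=8 picked index 8: u0 ∈ [-1/70, 9/70)
j=9 picked index 9: u0 ∈ [1/35, 1/10)
intersection: [3/70, 3/35)

3/70 3/35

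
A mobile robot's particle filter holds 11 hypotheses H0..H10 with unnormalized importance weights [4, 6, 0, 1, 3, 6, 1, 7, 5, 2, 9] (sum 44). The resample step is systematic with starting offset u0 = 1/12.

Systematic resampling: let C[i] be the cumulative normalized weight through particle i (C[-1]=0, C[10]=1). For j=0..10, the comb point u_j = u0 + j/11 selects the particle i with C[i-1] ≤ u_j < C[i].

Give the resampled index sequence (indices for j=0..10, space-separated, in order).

0 1 4 5 5 7 7 8 10 10 10

C = [1/11, 5/22, 5/22, 1/4, 7/22, 5/11, 21/44, 7/11, 3/4, 35/44, 1]
j=0: u_0=1/12 ∈ [0, 1/11) → index 0
j=1: u_1=23/132 ∈ [1/11, 5/22) → index 1
j=2: u_2=35/132 ∈ [1/4, 7/22) → index 4
j=3: u_3=47/132 ∈ [7/22, 5/11) → index 5
j=4: u_4=59/132 ∈ [7/22, 5/11) → index 5
j=5: u_5=71/132 ∈ [21/44, 7/11) → index 7
j=6: u_6=83/132 ∈ [21/44, 7/11) → index 7
j=7: u_7=95/132 ∈ [7/11, 3/4) → index 8
j=8: u_8=107/132 ∈ [35/44, 1) → index 10
j=9: u_9=119/132 ∈ [35/44, 1) → index 10
j=10: u_10=131/132 ∈ [35/44, 1) → index 10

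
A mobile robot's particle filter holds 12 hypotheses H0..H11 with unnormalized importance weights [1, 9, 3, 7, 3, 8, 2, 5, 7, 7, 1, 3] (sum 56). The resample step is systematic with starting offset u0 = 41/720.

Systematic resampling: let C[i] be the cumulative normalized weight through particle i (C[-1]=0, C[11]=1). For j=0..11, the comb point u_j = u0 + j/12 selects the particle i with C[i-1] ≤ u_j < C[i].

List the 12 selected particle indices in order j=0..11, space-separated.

1 1 2 3 4 5 6 7 8 9 9 11

C = [1/56, 5/28, 13/56, 5/14, 23/56, 31/56, 33/56, 19/28, 45/56, 13/14, 53/56, 1]
j=0: u_0=41/720 ∈ [1/56, 5/28) → index 1
j=1: u_1=101/720 ∈ [1/56, 5/28) → index 1
j=2: u_2=161/720 ∈ [5/28, 13/56) → index 2
j=3: u_3=221/720 ∈ [13/56, 5/14) → index 3
j=4: u_4=281/720 ∈ [5/14, 23/56) → index 4
j=5: u_5=341/720 ∈ [23/56, 31/56) → index 5
j=6: u_6=401/720 ∈ [31/56, 33/56) → index 6
j=7: u_7=461/720 ∈ [33/56, 19/28) → index 7
j=8: u_8=521/720 ∈ [19/28, 45/56) → index 8
j=9: u_9=581/720 ∈ [45/56, 13/14) → index 9
j=10: u_10=641/720 ∈ [45/56, 13/14) → index 9
j=11: u_11=701/720 ∈ [53/56, 1) → index 11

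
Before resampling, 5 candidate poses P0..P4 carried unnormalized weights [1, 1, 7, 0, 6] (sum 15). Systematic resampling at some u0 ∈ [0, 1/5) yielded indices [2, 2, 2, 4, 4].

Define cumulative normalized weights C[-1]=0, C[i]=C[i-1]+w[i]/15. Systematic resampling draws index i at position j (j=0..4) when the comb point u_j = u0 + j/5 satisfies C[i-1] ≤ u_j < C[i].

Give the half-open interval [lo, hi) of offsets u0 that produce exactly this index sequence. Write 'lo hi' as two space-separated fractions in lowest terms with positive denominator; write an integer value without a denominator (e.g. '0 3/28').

C = [1/15, 2/15, 3/5, 3/5, 1]
j=0 picked index 2: u0 ∈ [2/15, 3/5)
j=1 picked index 2: u0 ∈ [-1/15, 2/5)
j=2 picked index 2: u0 ∈ [-4/15, 1/5)
j=3 picked index 4: u0 ∈ [0, 2/5)
j=4 picked index 4: u0 ∈ [-1/5, 1/5)
intersection: [2/15, 1/5)

2/15 1/5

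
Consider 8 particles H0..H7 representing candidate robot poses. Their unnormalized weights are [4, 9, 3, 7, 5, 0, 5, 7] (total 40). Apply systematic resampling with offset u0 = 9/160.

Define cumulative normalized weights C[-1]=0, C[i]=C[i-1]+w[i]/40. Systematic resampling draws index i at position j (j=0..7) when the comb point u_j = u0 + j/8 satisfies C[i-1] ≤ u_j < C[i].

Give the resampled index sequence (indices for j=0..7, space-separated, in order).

C = [1/10, 13/40, 2/5, 23/40, 7/10, 7/10, 33/40, 1]
j=0: u_0=9/160 ∈ [0, 1/10) → index 0
j=1: u_1=29/160 ∈ [1/10, 13/40) → index 1
j=2: u_2=49/160 ∈ [1/10, 13/40) → index 1
j=3: u_3=69/160 ∈ [2/5, 23/40) → index 3
j=4: u_4=89/160 ∈ [2/5, 23/40) → index 3
j=5: u_5=109/160 ∈ [23/40, 7/10) → index 4
j=6: u_6=129/160 ∈ [7/10, 33/40) → index 6
j=7: u_7=149/160 ∈ [33/40, 1) → index 7

0 1 1 3 3 4 6 7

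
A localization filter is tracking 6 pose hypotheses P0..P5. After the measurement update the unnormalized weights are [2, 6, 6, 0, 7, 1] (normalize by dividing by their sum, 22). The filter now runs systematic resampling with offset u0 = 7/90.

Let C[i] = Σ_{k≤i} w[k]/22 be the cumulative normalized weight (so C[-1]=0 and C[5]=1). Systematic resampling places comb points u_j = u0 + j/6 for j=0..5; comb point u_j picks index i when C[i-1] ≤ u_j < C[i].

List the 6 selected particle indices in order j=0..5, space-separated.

C = [1/11, 4/11, 7/11, 7/11, 21/22, 1]
j=0: u_0=7/90 ∈ [0, 1/11) → index 0
j=1: u_1=11/45 ∈ [1/11, 4/11) → index 1
j=2: u_2=37/90 ∈ [4/11, 7/11) → index 2
j=3: u_3=26/45 ∈ [4/11, 7/11) → index 2
j=4: u_4=67/90 ∈ [7/11, 21/22) → index 4
j=5: u_5=41/45 ∈ [7/11, 21/22) → index 4

0 1 2 2 4 4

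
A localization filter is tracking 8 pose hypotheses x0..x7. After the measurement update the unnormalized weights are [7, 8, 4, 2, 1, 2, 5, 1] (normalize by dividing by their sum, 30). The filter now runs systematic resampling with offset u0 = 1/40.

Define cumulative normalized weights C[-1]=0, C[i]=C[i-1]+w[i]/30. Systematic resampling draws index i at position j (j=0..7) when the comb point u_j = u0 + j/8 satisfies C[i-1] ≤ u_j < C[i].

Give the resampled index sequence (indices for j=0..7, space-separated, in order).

0 0 1 1 2 3 5 6

C = [7/30, 1/2, 19/30, 7/10, 11/15, 4/5, 29/30, 1]
j=0: u_0=1/40 ∈ [0, 7/30) → index 0
j=1: u_1=3/20 ∈ [0, 7/30) → index 0
j=2: u_2=11/40 ∈ [7/30, 1/2) → index 1
j=3: u_3=2/5 ∈ [7/30, 1/2) → index 1
j=4: u_4=21/40 ∈ [1/2, 19/30) → index 2
j=5: u_5=13/20 ∈ [19/30, 7/10) → index 3
j=6: u_6=31/40 ∈ [11/15, 4/5) → index 5
j=7: u_7=9/10 ∈ [4/5, 29/30) → index 6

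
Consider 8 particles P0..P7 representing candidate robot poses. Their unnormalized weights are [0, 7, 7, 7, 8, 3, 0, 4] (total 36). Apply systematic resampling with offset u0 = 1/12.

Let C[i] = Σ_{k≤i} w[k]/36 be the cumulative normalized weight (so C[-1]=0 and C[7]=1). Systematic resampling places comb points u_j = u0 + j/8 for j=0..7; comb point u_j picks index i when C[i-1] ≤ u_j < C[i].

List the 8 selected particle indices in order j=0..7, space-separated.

C = [0, 7/36, 7/18, 7/12, 29/36, 8/9, 8/9, 1]
j=0: u_0=1/12 ∈ [0, 7/36) → index 1
j=1: u_1=5/24 ∈ [7/36, 7/18) → index 2
j=2: u_2=1/3 ∈ [7/36, 7/18) → index 2
j=3: u_3=11/24 ∈ [7/18, 7/12) → index 3
j=4: u_4=7/12 ∈ [7/12, 29/36) → index 4
j=5: u_5=17/24 ∈ [7/12, 29/36) → index 4
j=6: u_6=5/6 ∈ [29/36, 8/9) → index 5
j=7: u_7=23/24 ∈ [8/9, 1) → index 7

1 2 2 3 4 4 5 7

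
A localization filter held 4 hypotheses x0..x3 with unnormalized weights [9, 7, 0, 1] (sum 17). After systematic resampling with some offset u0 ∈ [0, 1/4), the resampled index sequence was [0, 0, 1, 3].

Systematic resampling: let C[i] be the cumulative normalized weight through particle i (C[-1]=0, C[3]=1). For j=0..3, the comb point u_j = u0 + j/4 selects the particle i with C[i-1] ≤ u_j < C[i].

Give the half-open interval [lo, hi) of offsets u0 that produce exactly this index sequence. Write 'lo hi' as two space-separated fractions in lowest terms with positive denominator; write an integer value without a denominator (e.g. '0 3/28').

C = [9/17, 16/17, 16/17, 1]
j=0 picked index 0: u0 ∈ [0, 9/17)
j=1 picked index 0: u0 ∈ [-1/4, 19/68)
j=2 picked index 1: u0 ∈ [1/34, 15/34)
j=3 picked index 3: u0 ∈ [13/68, 1/4)
intersection: [13/68, 1/4)

13/68 1/4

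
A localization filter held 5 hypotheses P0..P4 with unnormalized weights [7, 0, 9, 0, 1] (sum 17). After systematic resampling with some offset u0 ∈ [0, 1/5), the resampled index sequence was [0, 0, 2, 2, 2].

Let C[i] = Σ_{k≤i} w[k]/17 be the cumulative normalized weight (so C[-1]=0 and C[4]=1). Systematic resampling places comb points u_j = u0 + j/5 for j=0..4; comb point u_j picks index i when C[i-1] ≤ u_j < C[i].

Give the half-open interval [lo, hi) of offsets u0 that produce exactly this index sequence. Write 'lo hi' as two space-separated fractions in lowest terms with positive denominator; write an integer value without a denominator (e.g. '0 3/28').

1/85 12/85

C = [7/17, 7/17, 16/17, 16/17, 1]
j=0 picked index 0: u0 ∈ [0, 7/17)
j=1 picked index 0: u0 ∈ [-1/5, 18/85)
j=2 picked index 2: u0 ∈ [1/85, 46/85)
j=3 picked index 2: u0 ∈ [-16/85, 29/85)
j=4 picked index 2: u0 ∈ [-33/85, 12/85)
intersection: [1/85, 12/85)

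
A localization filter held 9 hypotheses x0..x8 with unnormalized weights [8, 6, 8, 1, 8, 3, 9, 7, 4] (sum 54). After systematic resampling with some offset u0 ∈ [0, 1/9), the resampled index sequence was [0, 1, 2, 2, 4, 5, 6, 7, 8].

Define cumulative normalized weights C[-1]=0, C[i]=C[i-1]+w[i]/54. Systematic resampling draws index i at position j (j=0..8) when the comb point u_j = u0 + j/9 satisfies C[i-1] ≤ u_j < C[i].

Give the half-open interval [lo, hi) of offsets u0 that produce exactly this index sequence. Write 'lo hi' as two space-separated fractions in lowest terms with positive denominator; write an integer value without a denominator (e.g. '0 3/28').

C = [4/27, 7/27, 11/27, 23/54, 31/54, 17/27, 43/54, 25/27, 1]
j=0 picked index 0: u0 ∈ [0, 4/27)
j=1 picked index 1: u0 ∈ [1/27, 4/27)
j=2 picked index 2: u0 ∈ [1/27, 5/27)
j=3 picked index 2: u0 ∈ [-2/27, 2/27)
j=4 picked index 4: u0 ∈ [-1/54, 7/54)
j=5 picked index 5: u0 ∈ [1/54, 2/27)
j=6 picked index 6: u0 ∈ [-1/27, 7/54)
j=7 picked index 7: u0 ∈ [1/54, 4/27)
j=8 picked index 8: u0 ∈ [1/27, 1/9)
intersection: [1/27, 2/27)

1/27 2/27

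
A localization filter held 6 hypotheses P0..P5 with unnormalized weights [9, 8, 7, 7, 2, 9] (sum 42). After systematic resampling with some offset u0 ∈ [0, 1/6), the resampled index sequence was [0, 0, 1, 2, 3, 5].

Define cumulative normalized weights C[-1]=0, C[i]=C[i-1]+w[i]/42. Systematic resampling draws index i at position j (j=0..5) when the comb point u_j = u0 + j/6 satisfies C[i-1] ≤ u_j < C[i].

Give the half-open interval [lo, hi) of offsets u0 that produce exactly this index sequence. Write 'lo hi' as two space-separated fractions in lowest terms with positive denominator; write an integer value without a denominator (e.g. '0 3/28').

C = [3/14, 17/42, 4/7, 31/42, 11/14, 1]
j=0 picked index 0: u0 ∈ [0, 3/14)
j=1 picked index 0: u0 ∈ [-1/6, 1/21)
j=2 picked index 1: u0 ∈ [-5/42, 1/14)
j=3 picked index 2: u0 ∈ [-2/21, 1/14)
j=4 picked index 3: u0 ∈ [-2/21, 1/14)
j=5 picked index 5: u0 ∈ [-1/21, 1/6)
intersection: [0, 1/21)

0 1/21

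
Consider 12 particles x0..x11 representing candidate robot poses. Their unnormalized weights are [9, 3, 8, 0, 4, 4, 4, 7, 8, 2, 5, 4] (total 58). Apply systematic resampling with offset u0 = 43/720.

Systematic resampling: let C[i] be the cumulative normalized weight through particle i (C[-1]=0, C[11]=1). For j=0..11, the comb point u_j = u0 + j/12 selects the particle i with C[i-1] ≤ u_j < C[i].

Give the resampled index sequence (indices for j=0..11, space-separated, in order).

0 0 2 2 4 5 7 7 8 8 10 11

C = [9/58, 6/29, 10/29, 10/29, 12/29, 14/29, 16/29, 39/58, 47/58, 49/58, 27/29, 1]
j=0: u_0=43/720 ∈ [0, 9/58) → index 0
j=1: u_1=103/720 ∈ [0, 9/58) → index 0
j=2: u_2=163/720 ∈ [6/29, 10/29) → index 2
j=3: u_3=223/720 ∈ [6/29, 10/29) → index 2
j=4: u_4=283/720 ∈ [10/29, 12/29) → index 4
j=5: u_5=343/720 ∈ [12/29, 14/29) → index 5
j=6: u_6=403/720 ∈ [16/29, 39/58) → index 7
j=7: u_7=463/720 ∈ [16/29, 39/58) → index 7
j=8: u_8=523/720 ∈ [39/58, 47/58) → index 8
j=9: u_9=583/720 ∈ [39/58, 47/58) → index 8
j=10: u_10=643/720 ∈ [49/58, 27/29) → index 10
j=11: u_11=703/720 ∈ [27/29, 1) → index 11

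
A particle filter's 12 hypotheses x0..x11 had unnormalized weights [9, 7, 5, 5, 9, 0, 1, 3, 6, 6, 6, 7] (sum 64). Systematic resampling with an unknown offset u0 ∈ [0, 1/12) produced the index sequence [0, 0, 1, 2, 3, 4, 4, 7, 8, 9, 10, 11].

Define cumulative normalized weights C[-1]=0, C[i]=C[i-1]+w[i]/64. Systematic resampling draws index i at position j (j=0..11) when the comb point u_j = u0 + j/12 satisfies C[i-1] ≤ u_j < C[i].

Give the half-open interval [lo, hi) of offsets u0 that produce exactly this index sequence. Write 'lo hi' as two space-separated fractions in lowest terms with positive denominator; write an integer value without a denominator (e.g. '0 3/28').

0 5/192

C = [9/64, 1/4, 21/64, 13/32, 35/64, 35/64, 9/16, 39/64, 45/64, 51/64, 57/64, 1]
j=0 picked index 0: u0 ∈ [0, 9/64)
j=1 picked index 0: u0 ∈ [-1/12, 11/192)
j=2 picked index 1: u0 ∈ [-5/192, 1/12)
j=3 picked index 2: u0 ∈ [0, 5/64)
j=4 picked index 3: u0 ∈ [-1/192, 7/96)
j=5 picked index 4: u0 ∈ [-1/96, 25/192)
j=6 picked index 4: u0 ∈ [-3/32, 3/64)
j=7 picked index 7: u0 ∈ [-1/48, 5/192)
j=8 picked index 8: u0 ∈ [-11/192, 7/192)
j=9 picked index 9: u0 ∈ [-3/64, 3/64)
j=10 picked index 10: u0 ∈ [-7/192, 11/192)
j=11 picked index 11: u0 ∈ [-5/192, 1/12)
intersection: [0, 5/192)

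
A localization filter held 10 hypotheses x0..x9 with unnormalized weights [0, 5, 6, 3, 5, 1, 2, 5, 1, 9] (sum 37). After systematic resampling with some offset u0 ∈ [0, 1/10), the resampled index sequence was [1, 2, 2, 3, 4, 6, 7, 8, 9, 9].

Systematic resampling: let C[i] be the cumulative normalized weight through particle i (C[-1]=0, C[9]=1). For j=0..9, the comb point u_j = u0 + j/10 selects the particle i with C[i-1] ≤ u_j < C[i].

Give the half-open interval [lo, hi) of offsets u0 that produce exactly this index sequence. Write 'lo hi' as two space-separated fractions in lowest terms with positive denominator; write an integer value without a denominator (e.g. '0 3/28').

C = [0, 5/37, 11/37, 14/37, 19/37, 20/37, 22/37, 27/37, 28/37, 1]
j=0 picked index 1: u0 ∈ [0, 5/37)
j=1 picked index 2: u0 ∈ [13/370, 73/370)
j=2 picked index 2: u0 ∈ [-12/185, 18/185)
j=3 picked index 3: u0 ∈ [-1/370, 29/370)
j=4 picked index 4: u0 ∈ [-4/185, 21/185)
j=5 picked index 6: u0 ∈ [3/74, 7/74)
j=6 picked index 7: u0 ∈ [-1/185, 24/185)
j=7 picked index 8: u0 ∈ [11/370, 21/370)
j=8 picked index 9: u0 ∈ [-8/185, 1/5)
j=9 picked index 9: u0 ∈ [-53/370, 1/10)
intersection: [3/74, 21/370)

3/74 21/370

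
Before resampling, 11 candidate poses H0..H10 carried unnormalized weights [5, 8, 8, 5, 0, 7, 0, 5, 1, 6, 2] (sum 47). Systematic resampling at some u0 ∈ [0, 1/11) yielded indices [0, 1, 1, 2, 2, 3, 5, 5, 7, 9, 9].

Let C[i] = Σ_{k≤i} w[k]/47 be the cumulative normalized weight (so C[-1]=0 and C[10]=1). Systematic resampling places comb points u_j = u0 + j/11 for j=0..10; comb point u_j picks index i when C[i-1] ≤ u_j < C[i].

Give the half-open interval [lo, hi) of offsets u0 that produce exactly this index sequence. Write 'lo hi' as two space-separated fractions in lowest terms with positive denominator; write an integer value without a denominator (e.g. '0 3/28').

8/517 25/517

C = [5/47, 13/47, 21/47, 26/47, 26/47, 33/47, 33/47, 38/47, 39/47, 45/47, 1]
j=0 picked index 0: u0 ∈ [0, 5/47)
j=1 picked index 1: u0 ∈ [8/517, 96/517)
j=2 picked index 1: u0 ∈ [-39/517, 49/517)
j=3 picked index 2: u0 ∈ [2/517, 90/517)
j=4 picked index 2: u0 ∈ [-45/517, 43/517)
j=5 picked index 3: u0 ∈ [-4/517, 51/517)
j=6 picked index 5: u0 ∈ [4/517, 81/517)
j=7 picked index 5: u0 ∈ [-43/517, 34/517)
j=8 picked index 7: u0 ∈ [-13/517, 42/517)
j=9 picked index 9: u0 ∈ [6/517, 72/517)
j=10 picked index 9: u0 ∈ [-41/517, 25/517)
intersection: [8/517, 25/517)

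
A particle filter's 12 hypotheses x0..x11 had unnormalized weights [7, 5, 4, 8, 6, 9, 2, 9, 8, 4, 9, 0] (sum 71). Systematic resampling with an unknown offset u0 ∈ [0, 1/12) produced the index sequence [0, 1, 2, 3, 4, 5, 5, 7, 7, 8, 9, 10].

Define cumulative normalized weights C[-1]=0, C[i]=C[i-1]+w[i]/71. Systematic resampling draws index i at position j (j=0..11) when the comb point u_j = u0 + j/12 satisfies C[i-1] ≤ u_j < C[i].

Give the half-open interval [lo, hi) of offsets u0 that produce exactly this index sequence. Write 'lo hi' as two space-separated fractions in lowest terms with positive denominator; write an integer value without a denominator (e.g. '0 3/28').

C = [7/71, 12/71, 16/71, 24/71, 30/71, 39/71, 41/71, 50/71, 58/71, 62/71, 1, 1]
j=0 picked index 0: u0 ∈ [0, 7/71)
j=1 picked index 1: u0 ∈ [13/852, 73/852)
j=2 picked index 2: u0 ∈ [1/426, 25/426)
j=3 picked index 3: u0 ∈ [-7/284, 25/284)
j=4 picked index 4: u0 ∈ [1/213, 19/213)
j=5 picked index 5: u0 ∈ [5/852, 113/852)
j=6 picked index 5: u0 ∈ [-11/142, 7/142)
j=7 picked index 7: u0 ∈ [-5/852, 103/852)
j=8 picked index 7: u0 ∈ [-19/213, 8/213)
j=9 picked index 8: u0 ∈ [-13/284, 19/284)
j=10 picked index 9: u0 ∈ [-7/426, 17/426)
j=11 picked index 10: u0 ∈ [-37/852, 1/12)
intersection: [13/852, 8/213)

13/852 8/213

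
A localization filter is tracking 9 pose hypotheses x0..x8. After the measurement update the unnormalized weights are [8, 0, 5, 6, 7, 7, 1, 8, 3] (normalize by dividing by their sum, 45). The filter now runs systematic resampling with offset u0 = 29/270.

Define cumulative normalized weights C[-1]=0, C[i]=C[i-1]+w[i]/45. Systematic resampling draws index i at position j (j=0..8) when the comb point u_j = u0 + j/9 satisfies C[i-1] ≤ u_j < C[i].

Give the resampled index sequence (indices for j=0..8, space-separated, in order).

0 2 3 4 4 5 7 7 8

C = [8/45, 8/45, 13/45, 19/45, 26/45, 11/15, 34/45, 14/15, 1]
j=0: u_0=29/270 ∈ [0, 8/45) → index 0
j=1: u_1=59/270 ∈ [8/45, 13/45) → index 2
j=2: u_2=89/270 ∈ [13/45, 19/45) → index 3
j=3: u_3=119/270 ∈ [19/45, 26/45) → index 4
j=4: u_4=149/270 ∈ [19/45, 26/45) → index 4
j=5: u_5=179/270 ∈ [26/45, 11/15) → index 5
j=6: u_6=209/270 ∈ [34/45, 14/15) → index 7
j=7: u_7=239/270 ∈ [34/45, 14/15) → index 7
j=8: u_8=269/270 ∈ [14/15, 1) → index 8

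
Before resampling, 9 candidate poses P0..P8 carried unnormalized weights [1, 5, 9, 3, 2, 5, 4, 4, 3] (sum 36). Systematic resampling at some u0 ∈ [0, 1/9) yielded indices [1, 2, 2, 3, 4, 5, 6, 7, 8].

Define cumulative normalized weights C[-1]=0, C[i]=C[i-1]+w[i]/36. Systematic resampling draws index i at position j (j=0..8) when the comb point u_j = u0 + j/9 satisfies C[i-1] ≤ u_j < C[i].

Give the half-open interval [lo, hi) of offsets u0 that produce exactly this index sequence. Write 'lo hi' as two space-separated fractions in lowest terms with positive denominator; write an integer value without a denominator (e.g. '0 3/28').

1/12 1/9

C = [1/36, 1/6, 5/12, 1/2, 5/9, 25/36, 29/36, 11/12, 1]
j=0 picked index 1: u0 ∈ [1/36, 1/6)
j=1 picked index 2: u0 ∈ [1/18, 11/36)
j=2 picked index 2: u0 ∈ [-1/18, 7/36)
j=3 picked index 3: u0 ∈ [1/12, 1/6)
j=4 picked index 4: u0 ∈ [1/18, 1/9)
j=5 picked index 5: u0 ∈ [0, 5/36)
j=6 picked index 6: u0 ∈ [1/36, 5/36)
j=7 picked index 7: u0 ∈ [1/36, 5/36)
j=8 picked index 8: u0 ∈ [1/36, 1/9)
intersection: [1/12, 1/9)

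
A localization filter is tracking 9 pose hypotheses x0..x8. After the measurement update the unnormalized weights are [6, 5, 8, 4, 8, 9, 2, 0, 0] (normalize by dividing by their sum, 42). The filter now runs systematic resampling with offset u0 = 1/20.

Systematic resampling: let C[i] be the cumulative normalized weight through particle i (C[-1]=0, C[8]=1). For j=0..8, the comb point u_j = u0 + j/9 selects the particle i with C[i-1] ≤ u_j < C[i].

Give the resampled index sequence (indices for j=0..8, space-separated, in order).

C = [1/7, 11/42, 19/42, 23/42, 31/42, 20/21, 1, 1, 1]
j=0: u_0=1/20 ∈ [0, 1/7) → index 0
j=1: u_1=29/180 ∈ [1/7, 11/42) → index 1
j=2: u_2=49/180 ∈ [11/42, 19/42) → index 2
j=3: u_3=23/60 ∈ [11/42, 19/42) → index 2
j=4: u_4=89/180 ∈ [19/42, 23/42) → index 3
j=5: u_5=109/180 ∈ [23/42, 31/42) → index 4
j=6: u_6=43/60 ∈ [23/42, 31/42) → index 4
j=7: u_7=149/180 ∈ [31/42, 20/21) → index 5
j=8: u_8=169/180 ∈ [31/42, 20/21) → index 5

0 1 2 2 3 4 4 5 5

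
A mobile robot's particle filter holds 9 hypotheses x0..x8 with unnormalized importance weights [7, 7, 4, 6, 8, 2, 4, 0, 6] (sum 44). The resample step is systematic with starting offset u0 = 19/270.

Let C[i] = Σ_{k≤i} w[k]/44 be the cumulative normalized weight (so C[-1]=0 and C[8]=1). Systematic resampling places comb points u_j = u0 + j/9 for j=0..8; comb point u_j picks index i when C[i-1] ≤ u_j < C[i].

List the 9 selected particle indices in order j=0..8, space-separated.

0 1 1 2 3 4 5 6 8

C = [7/44, 7/22, 9/22, 6/11, 8/11, 17/22, 19/22, 19/22, 1]
j=0: u_0=19/270 ∈ [0, 7/44) → index 0
j=1: u_1=49/270 ∈ [7/44, 7/22) → index 1
j=2: u_2=79/270 ∈ [7/44, 7/22) → index 1
j=3: u_3=109/270 ∈ [7/22, 9/22) → index 2
j=4: u_4=139/270 ∈ [9/22, 6/11) → index 3
j=5: u_5=169/270 ∈ [6/11, 8/11) → index 4
j=6: u_6=199/270 ∈ [8/11, 17/22) → index 5
j=7: u_7=229/270 ∈ [17/22, 19/22) → index 6
j=8: u_8=259/270 ∈ [19/22, 1) → index 8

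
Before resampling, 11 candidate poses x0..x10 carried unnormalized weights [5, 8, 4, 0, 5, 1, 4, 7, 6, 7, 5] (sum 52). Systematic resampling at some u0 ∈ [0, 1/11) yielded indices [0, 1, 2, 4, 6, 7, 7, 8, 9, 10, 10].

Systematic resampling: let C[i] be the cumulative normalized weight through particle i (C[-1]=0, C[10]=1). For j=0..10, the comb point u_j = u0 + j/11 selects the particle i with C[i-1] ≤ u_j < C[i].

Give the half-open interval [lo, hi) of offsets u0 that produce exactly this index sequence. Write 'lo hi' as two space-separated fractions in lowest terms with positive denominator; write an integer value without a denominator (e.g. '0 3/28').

C = [5/52, 1/4, 17/52, 17/52, 11/26, 23/52, 27/52, 17/26, 10/13, 47/52, 1]
j=0 picked index 0: u0 ∈ [0, 5/52)
j=1 picked index 1: u0 ∈ [3/572, 7/44)
j=2 picked index 2: u0 ∈ [3/44, 83/572)
j=3 picked index 4: u0 ∈ [31/572, 43/286)
j=4 picked index 6: u0 ∈ [45/572, 89/572)
j=5 picked index 7: u0 ∈ [37/572, 57/286)
j=6 picked index 7: u0 ∈ [-15/572, 31/286)
j=7 picked index 8: u0 ∈ [5/286, 19/143)
j=8 picked index 9: u0 ∈ [6/143, 101/572)
j=9 picked index 10: u0 ∈ [49/572, 2/11)
j=10 picked index 10: u0 ∈ [-3/572, 1/11)
intersection: [49/572, 1/11)

49/572 1/11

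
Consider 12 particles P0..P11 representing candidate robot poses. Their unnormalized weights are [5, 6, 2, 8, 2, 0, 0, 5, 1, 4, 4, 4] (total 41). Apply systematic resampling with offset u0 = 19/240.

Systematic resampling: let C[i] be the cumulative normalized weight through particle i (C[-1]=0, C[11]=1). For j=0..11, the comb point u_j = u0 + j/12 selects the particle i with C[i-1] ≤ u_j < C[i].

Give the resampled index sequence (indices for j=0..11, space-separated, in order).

C = [5/41, 11/41, 13/41, 21/41, 23/41, 23/41, 23/41, 28/41, 29/41, 33/41, 37/41, 1]
j=0: u_0=19/240 ∈ [0, 5/41) → index 0
j=1: u_1=13/80 ∈ [5/41, 11/41) → index 1
j=2: u_2=59/240 ∈ [5/41, 11/41) → index 1
j=3: u_3=79/240 ∈ [13/41, 21/41) → index 3
j=4: u_4=33/80 ∈ [13/41, 21/41) → index 3
j=5: u_5=119/240 ∈ [13/41, 21/41) → index 3
j=6: u_6=139/240 ∈ [23/41, 28/41) → index 7
j=7: u_7=53/80 ∈ [23/41, 28/41) → index 7
j=8: u_8=179/240 ∈ [29/41, 33/41) → index 9
j=9: u_9=199/240 ∈ [33/41, 37/41) → index 10
j=10: u_10=73/80 ∈ [37/41, 1) → index 11
j=11: u_11=239/240 ∈ [37/41, 1) → index 11

0 1 1 3 3 3 7 7 9 10 11 11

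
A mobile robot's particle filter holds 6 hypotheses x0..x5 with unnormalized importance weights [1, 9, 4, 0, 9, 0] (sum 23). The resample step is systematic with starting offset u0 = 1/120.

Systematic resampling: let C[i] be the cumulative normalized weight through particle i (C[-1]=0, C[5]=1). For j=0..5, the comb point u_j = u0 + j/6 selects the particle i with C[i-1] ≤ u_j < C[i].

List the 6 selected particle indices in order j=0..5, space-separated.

0 1 1 2 4 4

C = [1/23, 10/23, 14/23, 14/23, 1, 1]
j=0: u_0=1/120 ∈ [0, 1/23) → index 0
j=1: u_1=7/40 ∈ [1/23, 10/23) → index 1
j=2: u_2=41/120 ∈ [1/23, 10/23) → index 1
j=3: u_3=61/120 ∈ [10/23, 14/23) → index 2
j=4: u_4=27/40 ∈ [14/23, 1) → index 4
j=5: u_5=101/120 ∈ [14/23, 1) → index 4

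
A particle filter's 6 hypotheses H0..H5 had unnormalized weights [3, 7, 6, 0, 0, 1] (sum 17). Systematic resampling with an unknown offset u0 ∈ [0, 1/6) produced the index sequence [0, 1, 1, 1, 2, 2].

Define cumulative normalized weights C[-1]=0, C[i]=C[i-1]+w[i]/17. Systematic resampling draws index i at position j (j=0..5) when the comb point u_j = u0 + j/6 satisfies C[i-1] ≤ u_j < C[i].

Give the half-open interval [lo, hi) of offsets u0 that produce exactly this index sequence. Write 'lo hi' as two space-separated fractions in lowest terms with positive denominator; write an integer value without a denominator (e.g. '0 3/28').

C = [3/17, 10/17, 16/17, 16/17, 16/17, 1]
j=0 picked index 0: u0 ∈ [0, 3/17)
j=1 picked index 1: u0 ∈ [1/102, 43/102)
j=2 picked index 1: u0 ∈ [-8/51, 13/51)
j=3 picked index 1: u0 ∈ [-11/34, 3/34)
j=4 picked index 2: u0 ∈ [-4/51, 14/51)
j=5 picked index 2: u0 ∈ [-25/102, 11/102)
intersection: [1/102, 3/34)

1/102 3/34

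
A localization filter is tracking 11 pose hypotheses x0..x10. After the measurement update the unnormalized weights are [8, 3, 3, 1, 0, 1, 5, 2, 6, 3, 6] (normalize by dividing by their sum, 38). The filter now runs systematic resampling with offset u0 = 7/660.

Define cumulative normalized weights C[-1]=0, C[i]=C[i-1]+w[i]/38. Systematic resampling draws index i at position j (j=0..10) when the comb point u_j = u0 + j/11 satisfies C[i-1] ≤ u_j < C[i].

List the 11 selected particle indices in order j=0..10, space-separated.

C = [4/19, 11/38, 7/19, 15/38, 15/38, 8/19, 21/38, 23/38, 29/38, 16/19, 1]
j=0: u_0=7/660 ∈ [0, 4/19) → index 0
j=1: u_1=67/660 ∈ [0, 4/19) → index 0
j=2: u_2=127/660 ∈ [0, 4/19) → index 0
j=3: u_3=17/60 ∈ [4/19, 11/38) → index 1
j=4: u_4=247/660 ∈ [7/19, 15/38) → index 3
j=5: u_5=307/660 ∈ [8/19, 21/38) → index 6
j=6: u_6=367/660 ∈ [21/38, 23/38) → index 7
j=7: u_7=427/660 ∈ [23/38, 29/38) → index 8
j=8: u_8=487/660 ∈ [23/38, 29/38) → index 8
j=9: u_9=547/660 ∈ [29/38, 16/19) → index 9
j=10: u_10=607/660 ∈ [16/19, 1) → index 10

0 0 0 1 3 6 7 8 8 9 10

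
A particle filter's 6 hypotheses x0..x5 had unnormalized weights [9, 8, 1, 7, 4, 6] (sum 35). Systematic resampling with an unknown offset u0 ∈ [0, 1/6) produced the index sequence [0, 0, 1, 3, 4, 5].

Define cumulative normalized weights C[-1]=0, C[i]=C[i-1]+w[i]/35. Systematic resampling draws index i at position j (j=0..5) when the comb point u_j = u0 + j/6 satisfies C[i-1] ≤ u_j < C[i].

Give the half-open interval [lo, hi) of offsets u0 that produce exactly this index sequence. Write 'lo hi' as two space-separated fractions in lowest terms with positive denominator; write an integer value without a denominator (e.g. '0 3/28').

C = [9/35, 17/35, 18/35, 5/7, 29/35, 1]
j=0 picked index 0: u0 ∈ [0, 9/35)
j=1 picked index 0: u0 ∈ [-1/6, 19/210)
j=2 picked index 1: u0 ∈ [-8/105, 16/105)
j=3 picked index 3: u0 ∈ [1/70, 3/14)
j=4 picked index 4: u0 ∈ [1/21, 17/105)
j=5 picked index 5: u0 ∈ [-1/210, 1/6)
intersection: [1/21, 19/210)

1/21 19/210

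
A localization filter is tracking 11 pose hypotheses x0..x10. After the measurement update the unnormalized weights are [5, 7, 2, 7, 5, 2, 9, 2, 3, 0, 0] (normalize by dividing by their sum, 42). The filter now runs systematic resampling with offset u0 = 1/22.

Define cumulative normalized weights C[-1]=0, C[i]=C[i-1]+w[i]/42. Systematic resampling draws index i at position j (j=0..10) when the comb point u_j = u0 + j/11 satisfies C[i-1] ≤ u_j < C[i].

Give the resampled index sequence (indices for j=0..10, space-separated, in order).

0 1 1 2 3 4 4 6 6 6 8

C = [5/42, 2/7, 1/3, 1/2, 13/21, 2/3, 37/42, 13/14, 1, 1, 1]
j=0: u_0=1/22 ∈ [0, 5/42) → index 0
j=1: u_1=3/22 ∈ [5/42, 2/7) → index 1
j=2: u_2=5/22 ∈ [5/42, 2/7) → index 1
j=3: u_3=7/22 ∈ [2/7, 1/3) → index 2
j=4: u_4=9/22 ∈ [1/3, 1/2) → index 3
j=5: u_5=1/2 ∈ [1/2, 13/21) → index 4
j=6: u_6=13/22 ∈ [1/2, 13/21) → index 4
j=7: u_7=15/22 ∈ [2/3, 37/42) → index 6
j=8: u_8=17/22 ∈ [2/3, 37/42) → index 6
j=9: u_9=19/22 ∈ [2/3, 37/42) → index 6
j=10: u_10=21/22 ∈ [13/14, 1) → index 8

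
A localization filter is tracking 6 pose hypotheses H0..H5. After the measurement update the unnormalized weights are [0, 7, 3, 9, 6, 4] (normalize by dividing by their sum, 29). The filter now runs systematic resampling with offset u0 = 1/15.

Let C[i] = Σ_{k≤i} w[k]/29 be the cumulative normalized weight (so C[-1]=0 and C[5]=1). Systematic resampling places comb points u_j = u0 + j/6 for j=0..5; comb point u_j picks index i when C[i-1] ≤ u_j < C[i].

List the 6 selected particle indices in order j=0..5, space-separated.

1 1 3 3 4 5

C = [0, 7/29, 10/29, 19/29, 25/29, 1]
j=0: u_0=1/15 ∈ [0, 7/29) → index 1
j=1: u_1=7/30 ∈ [0, 7/29) → index 1
j=2: u_2=2/5 ∈ [10/29, 19/29) → index 3
j=3: u_3=17/30 ∈ [10/29, 19/29) → index 3
j=4: u_4=11/15 ∈ [19/29, 25/29) → index 4
j=5: u_5=9/10 ∈ [25/29, 1) → index 5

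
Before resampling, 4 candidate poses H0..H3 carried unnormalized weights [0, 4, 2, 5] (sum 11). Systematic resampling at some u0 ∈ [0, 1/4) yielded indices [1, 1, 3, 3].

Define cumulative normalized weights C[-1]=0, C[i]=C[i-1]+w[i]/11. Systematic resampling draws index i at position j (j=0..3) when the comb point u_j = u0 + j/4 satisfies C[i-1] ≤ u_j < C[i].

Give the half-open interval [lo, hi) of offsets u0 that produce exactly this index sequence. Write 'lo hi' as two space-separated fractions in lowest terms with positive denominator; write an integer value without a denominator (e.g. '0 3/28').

C = [0, 4/11, 6/11, 1]
j=0 picked index 1: u0 ∈ [0, 4/11)
j=1 picked index 1: u0 ∈ [-1/4, 5/44)
j=2 picked index 3: u0 ∈ [1/22, 1/2)
j=3 picked index 3: u0 ∈ [-9/44, 1/4)
intersection: [1/22, 5/44)

1/22 5/44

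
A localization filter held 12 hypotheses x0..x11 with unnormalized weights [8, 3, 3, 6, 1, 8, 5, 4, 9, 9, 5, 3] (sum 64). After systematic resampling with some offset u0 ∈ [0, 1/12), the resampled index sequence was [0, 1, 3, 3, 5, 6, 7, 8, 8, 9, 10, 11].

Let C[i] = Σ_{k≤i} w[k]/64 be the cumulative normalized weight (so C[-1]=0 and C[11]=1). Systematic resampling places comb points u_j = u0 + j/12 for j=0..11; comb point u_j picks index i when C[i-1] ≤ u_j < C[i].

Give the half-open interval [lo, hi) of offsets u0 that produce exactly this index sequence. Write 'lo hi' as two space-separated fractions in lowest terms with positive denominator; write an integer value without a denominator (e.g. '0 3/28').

5/96 1/16

C = [1/8, 11/64, 7/32, 5/16, 21/64, 29/64, 17/32, 19/32, 47/64, 7/8, 61/64, 1]
j=0 picked index 0: u0 ∈ [0, 1/8)
j=1 picked index 1: u0 ∈ [1/24, 17/192)
j=2 picked index 3: u0 ∈ [5/96, 7/48)
j=3 picked index 3: u0 ∈ [-1/32, 1/16)
j=4 picked index 5: u0 ∈ [-1/192, 23/192)
j=5 picked index 6: u0 ∈ [7/192, 11/96)
j=6 picked index 7: u0 ∈ [1/32, 3/32)
j=7 picked index 8: u0 ∈ [1/96, 29/192)
j=8 picked index 8: u0 ∈ [-7/96, 13/192)
j=9 picked index 9: u0 ∈ [-1/64, 1/8)
j=10 picked index 10: u0 ∈ [1/24, 23/192)
j=11 picked index 11: u0 ∈ [7/192, 1/12)
intersection: [5/96, 1/16)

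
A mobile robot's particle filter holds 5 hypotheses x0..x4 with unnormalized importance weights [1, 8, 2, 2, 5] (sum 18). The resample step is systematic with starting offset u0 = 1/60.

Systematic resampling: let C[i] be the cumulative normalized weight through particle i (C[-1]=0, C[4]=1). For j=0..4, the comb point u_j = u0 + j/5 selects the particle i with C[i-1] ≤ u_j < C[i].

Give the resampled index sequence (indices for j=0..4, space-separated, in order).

C = [1/18, 1/2, 11/18, 13/18, 1]
j=0: u_0=1/60 ∈ [0, 1/18) → index 0
j=1: u_1=13/60 ∈ [1/18, 1/2) → index 1
j=2: u_2=5/12 ∈ [1/18, 1/2) → index 1
j=3: u_3=37/60 ∈ [11/18, 13/18) → index 3
j=4: u_4=49/60 ∈ [13/18, 1) → index 4

0 1 1 3 4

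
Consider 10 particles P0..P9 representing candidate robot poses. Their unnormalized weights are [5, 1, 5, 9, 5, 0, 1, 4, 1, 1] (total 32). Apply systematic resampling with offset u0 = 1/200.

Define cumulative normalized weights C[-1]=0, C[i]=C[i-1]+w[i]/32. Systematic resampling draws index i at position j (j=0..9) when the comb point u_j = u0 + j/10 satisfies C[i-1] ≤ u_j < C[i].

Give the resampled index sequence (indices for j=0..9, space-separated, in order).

C = [5/32, 3/16, 11/32, 5/8, 25/32, 25/32, 13/16, 15/16, 31/32, 1]
j=0: u_0=1/200 ∈ [0, 5/32) → index 0
j=1: u_1=21/200 ∈ [0, 5/32) → index 0
j=2: u_2=41/200 ∈ [3/16, 11/32) → index 2
j=3: u_3=61/200 ∈ [3/16, 11/32) → index 2
j=4: u_4=81/200 ∈ [11/32, 5/8) → index 3
j=5: u_5=101/200 ∈ [11/32, 5/8) → index 3
j=6: u_6=121/200 ∈ [11/32, 5/8) → index 3
j=7: u_7=141/200 ∈ [5/8, 25/32) → index 4
j=8: u_8=161/200 ∈ [25/32, 13/16) → index 6
j=9: u_9=181/200 ∈ [13/16, 15/16) → index 7

0 0 2 2 3 3 3 4 6 7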